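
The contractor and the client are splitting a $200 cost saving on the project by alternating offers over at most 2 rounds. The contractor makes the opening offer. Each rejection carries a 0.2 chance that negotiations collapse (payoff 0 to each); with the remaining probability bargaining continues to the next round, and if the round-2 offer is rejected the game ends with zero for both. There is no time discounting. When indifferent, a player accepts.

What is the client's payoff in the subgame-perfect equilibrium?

160

By backward induction:
Round 2 (the client proposes): the contractor will accept anything ≥ 0, so the client offers 0 and keeps 200.
Round 1 (the contractor proposes): rejecting gives the client an expected 0.8 × 200 = 160; the contractor offers that and keeps 40.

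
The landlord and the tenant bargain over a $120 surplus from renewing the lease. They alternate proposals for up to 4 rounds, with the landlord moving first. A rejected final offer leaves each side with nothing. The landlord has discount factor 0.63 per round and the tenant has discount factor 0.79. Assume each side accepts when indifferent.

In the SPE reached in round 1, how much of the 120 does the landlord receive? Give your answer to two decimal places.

37.74

Solve by backward induction from round 4.
Round 4 (the tenant proposes): the landlord will accept anything ≥ 0, so the tenant offers 0 and keeps 120.
Round 3 (the landlord proposes): the tenant can get 120 next round, worth 0.79 × 120 = 94.8 now, so the landlord offers 94.8, keeping 25.2.
Round 2 (the tenant proposes): the landlord can get 25.2 next round, worth 0.63 × 25.2 = 15.876 now. The tenant offers 15.876 and keeps 120 − 15.876 = 104.124.
Round 1 (the landlord proposes): the tenant can get 104.124 next round, worth 0.79 × 104.124 = 82.25796 now. The landlord offers 82.25796 and keeps 120 − 82.25796 = 37.74204.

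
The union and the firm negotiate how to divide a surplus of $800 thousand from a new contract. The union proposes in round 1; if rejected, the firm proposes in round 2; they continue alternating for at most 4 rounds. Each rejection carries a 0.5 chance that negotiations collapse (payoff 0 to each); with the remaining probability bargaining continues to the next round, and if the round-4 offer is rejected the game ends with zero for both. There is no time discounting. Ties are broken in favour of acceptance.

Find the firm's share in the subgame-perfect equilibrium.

Round 4 (the firm proposes): the union will accept anything ≥ 0, so the firm offers 0 and keeps 800.
Round 3 (the union proposes): rejecting gives the firm an expected 0.5 × 800 = 400, so the union offers 400, keeping 400.
Round 2 (the firm proposes): rejecting gives the union an expected 0.5 × 400 = 200; the firm offers that and keeps 600.
Round 1 (the union proposes): rejecting gives the firm an expected 0.5 × 600 = 300. The union offers 300 and keeps 800 − 300 = 500.

300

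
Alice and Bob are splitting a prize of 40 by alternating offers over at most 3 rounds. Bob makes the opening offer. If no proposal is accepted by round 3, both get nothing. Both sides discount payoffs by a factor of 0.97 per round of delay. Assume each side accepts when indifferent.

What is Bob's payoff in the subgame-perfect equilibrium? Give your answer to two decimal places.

38.84

Work backward from the last round.
Round 3 (Bob proposes): Alice will accept anything ≥ 0, so Bob offers 0 and keeps 40.
Round 2 (Alice proposes): Bob can get 40 next round, worth 0.97 × 40 = 38.8 now, so Alice offers 38.8, keeping 1.2.
Round 1 (Bob proposes): Alice can get 1.2 next round, worth 0.97 × 1.2 = 1.164 now, so Bob offers 1.164, keeping 38.836.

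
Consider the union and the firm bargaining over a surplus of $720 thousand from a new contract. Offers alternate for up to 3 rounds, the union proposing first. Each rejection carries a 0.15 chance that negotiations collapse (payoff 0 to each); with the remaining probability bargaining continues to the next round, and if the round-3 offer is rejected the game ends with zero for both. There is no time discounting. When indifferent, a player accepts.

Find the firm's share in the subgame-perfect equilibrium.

91.8

Round 3 (the union proposes): rejection yields 0 for the firm; the union offers 0 and keeps 720.
Round 2 (the firm proposes): rejecting gives the union an expected 0.85 × 720 = 612. The firm offers 612 and keeps 720 − 612 = 108.
Round 1 (the union proposes): rejecting gives the firm an expected 0.85 × 108 = 91.8. The union offers 91.8 and keeps 720 − 91.8 = 628.2.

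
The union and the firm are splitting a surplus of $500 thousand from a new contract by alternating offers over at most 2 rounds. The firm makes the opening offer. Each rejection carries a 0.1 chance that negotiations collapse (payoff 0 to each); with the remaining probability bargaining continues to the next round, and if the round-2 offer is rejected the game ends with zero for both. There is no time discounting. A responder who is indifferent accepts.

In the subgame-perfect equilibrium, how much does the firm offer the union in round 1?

450

Round 2 (the union proposes): the firm will accept anything ≥ 0, so the union offers 0 and keeps 500.
Round 1 (the firm proposes): rejecting gives the union an expected 0.9 × 500 = 450, so the firm offers 450, keeping 50.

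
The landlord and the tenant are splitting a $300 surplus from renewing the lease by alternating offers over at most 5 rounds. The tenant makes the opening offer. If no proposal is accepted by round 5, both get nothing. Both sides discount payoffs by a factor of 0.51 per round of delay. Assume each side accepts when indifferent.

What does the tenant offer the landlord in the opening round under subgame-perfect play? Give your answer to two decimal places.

Round 5 (the tenant proposes): rejection yields 0 for the landlord; the tenant offers 0 and keeps 300.
Round 4 (the landlord proposes): the tenant can get 300 next round, worth 0.51 × 300 = 153 now. The landlord offers 153 and keeps 300 − 153 = 147.
Round 3 (the tenant proposes): the landlord can get 147 next round, worth 0.51 × 147 = 74.97 now; the tenant offers that and keeps 225.03.
Round 2 (the landlord proposes): the tenant can get 225.03 next round, worth 0.51 × 225.03 = 114.7653 now, so the landlord offers 114.7653, keeping 185.2347.
Round 1 (the tenant proposes): the landlord can get 185.2347 next round, worth 0.51 × 185.2347 = 94.469697 now. The tenant offers 94.469697 and keeps 300 − 94.469697 = 205.530303.

94.47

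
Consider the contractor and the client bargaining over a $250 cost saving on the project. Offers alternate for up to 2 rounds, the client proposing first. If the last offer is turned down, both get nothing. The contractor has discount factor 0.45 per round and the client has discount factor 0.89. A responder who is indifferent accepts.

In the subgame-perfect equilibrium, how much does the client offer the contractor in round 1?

112.5

Round 2 (the contractor proposes): the client will accept anything ≥ 0, so the contractor offers 0 and keeps 250.
Round 1 (the client proposes): the contractor can get 250 next round, worth 0.45 × 250 = 112.5 now; the client offers that and keeps 137.5.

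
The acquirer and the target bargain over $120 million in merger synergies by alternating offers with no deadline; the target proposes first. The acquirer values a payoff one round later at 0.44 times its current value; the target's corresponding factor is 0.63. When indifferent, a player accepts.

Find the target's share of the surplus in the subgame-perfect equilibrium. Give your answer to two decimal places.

In a stationary SPE each proposer offers the other exactly their discounted continuation value.
If the target keeps x when proposing and the acquirer keeps y when proposing, then x = 120 − 0.44y and y = 120 − 0.63x.
Solving: x = 120(1 − 0.44) / (1 − 0.63·0.44) = 67.2 / 0.7228 ≈ 92.9718.
The acquirer gets 120 − 92.9718 ≈ 27.0282.

92.97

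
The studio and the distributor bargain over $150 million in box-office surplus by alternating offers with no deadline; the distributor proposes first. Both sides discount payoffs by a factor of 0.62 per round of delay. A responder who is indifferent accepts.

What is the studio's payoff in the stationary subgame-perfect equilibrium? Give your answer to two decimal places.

In a stationary SPE each proposer offers the other exactly their discounted continuation value.
If the distributor keeps x when proposing and the studio keeps y when proposing, then x = 150 − 0.62y and y = 150 − 0.62x.
Solving: x = 150(1 − 0.62) / (1 − 0.62·0.62) = 57 / 0.6156 ≈ 92.5926.
The studio gets 150 − 92.5926 ≈ 57.4074.

57.41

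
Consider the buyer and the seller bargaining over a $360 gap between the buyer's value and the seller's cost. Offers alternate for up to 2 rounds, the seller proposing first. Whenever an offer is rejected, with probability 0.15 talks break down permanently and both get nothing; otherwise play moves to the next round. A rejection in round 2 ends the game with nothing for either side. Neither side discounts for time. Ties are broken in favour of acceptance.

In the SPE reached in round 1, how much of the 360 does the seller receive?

Round 2 (the buyer proposes): the seller will accept anything ≥ 0, so the buyer offers 0 and keeps 360.
Round 1 (the seller proposes): rejecting gives the buyer an expected 0.85 × 360 = 306. The seller offers 306 and keeps 360 − 306 = 54.

54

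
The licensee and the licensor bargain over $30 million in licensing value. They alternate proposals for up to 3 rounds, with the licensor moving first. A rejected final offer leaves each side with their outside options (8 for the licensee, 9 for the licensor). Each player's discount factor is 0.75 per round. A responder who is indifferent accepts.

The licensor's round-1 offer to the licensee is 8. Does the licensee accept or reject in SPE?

Reject

Round 3 (the licensor proposes): the licensee gets 8 if talks fail, so the licensor offers 8 and keeps 22.
Round 2 (the licensee proposes): the licensor can get 22 next round, worth 0.75 × 22 = 16.5 now. The licensee offers 16.5 and keeps 30 − 16.5 = 13.5.
So by rejecting in round 1, the licensee gets 13.5 next round, worth 0.75 × 13.5 = 10.125 now.
Offer 8 < 10.125, so the licensee rejects.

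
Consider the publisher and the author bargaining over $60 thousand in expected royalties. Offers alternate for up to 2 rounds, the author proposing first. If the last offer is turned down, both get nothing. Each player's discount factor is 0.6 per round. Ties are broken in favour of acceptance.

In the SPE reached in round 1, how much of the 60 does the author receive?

Round 2 (the publisher proposes): rejection yields 0 for the author; the publisher offers 0 and keeps 60.
Round 1 (the author proposes): the publisher can get 60 next round, worth 0.6 × 60 = 36 now, so the author offers 36, keeping 24.

24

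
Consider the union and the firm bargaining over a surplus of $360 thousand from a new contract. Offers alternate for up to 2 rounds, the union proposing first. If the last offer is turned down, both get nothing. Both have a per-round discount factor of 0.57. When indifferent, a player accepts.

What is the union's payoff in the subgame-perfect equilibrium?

154.8

Work backward from the last round.
Round 2 (the firm proposes): the union will accept anything ≥ 0, so the firm offers 0 and keeps 360.
Round 1 (the union proposes): the firm can get 360 next round, worth 0.57 × 360 = 205.2 now; the union offers that and keeps 154.8.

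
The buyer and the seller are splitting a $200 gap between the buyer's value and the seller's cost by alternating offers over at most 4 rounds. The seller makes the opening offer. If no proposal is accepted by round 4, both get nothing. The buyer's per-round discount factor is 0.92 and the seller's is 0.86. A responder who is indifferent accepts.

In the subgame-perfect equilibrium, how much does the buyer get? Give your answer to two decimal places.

171.34

Solve by backward induction from round 4.
Round 4 (the buyer proposes): rejection yields 0 for the seller; the buyer offers 0 and keeps 200.
Round 3 (the seller proposes): the buyer can get 200 next round, worth 0.92 × 200 = 184 now; the seller offers that and keeps 16.
Round 2 (the buyer proposes): the seller can get 16 next round, worth 0.86 × 16 = 13.76 now; the buyer offers that and keeps 186.24.
Round 1 (the seller proposes): the buyer can get 186.24 next round, worth 0.92 × 186.24 = 171.3408 now; the seller offers that and keeps 28.6592.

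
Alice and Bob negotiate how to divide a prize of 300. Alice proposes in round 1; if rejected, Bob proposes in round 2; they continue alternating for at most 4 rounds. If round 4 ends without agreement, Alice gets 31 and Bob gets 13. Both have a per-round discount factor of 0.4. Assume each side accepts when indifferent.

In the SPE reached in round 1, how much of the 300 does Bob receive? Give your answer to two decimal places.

89.22

Round 4 (Bob proposes): Alice gets 31 if talks fail, so Bob offers 31 and keeps 269.
Round 3 (Alice proposes): Bob can get 269 next round, worth 0.4 × 269 = 107.6 now, so Alice offers 107.6, keeping 192.4.
Round 2 (Bob proposes): Alice can get 192.4 next round, worth 0.4 × 192.4 = 76.96 now, so Bob offers 76.96, keeping 223.04.
Round 1 (Alice proposes): Bob can get 223.04 next round, worth 0.4 × 223.04 = 89.216 now, so Alice offers 89.216, keeping 210.784.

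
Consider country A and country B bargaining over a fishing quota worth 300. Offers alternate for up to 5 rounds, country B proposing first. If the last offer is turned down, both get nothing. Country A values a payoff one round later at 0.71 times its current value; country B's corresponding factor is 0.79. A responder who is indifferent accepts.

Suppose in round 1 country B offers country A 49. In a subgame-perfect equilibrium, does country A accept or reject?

Reject

Round 5 (country B proposes): rejection yields 0 for country A; country B offers 0 and keeps 300.
Round 4 (country A proposes): country B can get 300 next round, worth 0.79 × 300 = 237 now; country A offers that and keeps 63.
Round 3 (country B proposes): country A can get 63 next round, worth 0.71 × 63 = 44.73 now; country B offers that and keeps 255.27.
Round 2 (country A proposes): country B can get 255.27 next round, worth 0.79 × 255.27 = 201.6633 now. Country A offers 201.6633 and keeps 300 − 201.6633 = 98.3367.
So by rejecting in round 1, country A gets 98.3367 next round, worth 0.71 × 98.3367 = 69.819057 now.
Offer 49 < 69.819057, so country A rejects.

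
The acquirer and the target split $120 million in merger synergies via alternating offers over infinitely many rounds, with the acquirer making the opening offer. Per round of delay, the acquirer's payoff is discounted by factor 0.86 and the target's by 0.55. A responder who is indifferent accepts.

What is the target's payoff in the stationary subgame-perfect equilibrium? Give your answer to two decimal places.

17.53

When the acquirer proposes, the target accepts any offer worth at least 0.55 times what the target would get by proposing next round; and vice versa.
This gives x = 120 − 0.55y and y = 120 − 0.86x, where x and y are each side's share when it proposes.
Hence (1 − 0.55·0.86)x = 120(1 − 0.55), i.e. 0.527·x = 54.
x ≈ 102.4668; the target's share is 120 − x ≈ 17.5332.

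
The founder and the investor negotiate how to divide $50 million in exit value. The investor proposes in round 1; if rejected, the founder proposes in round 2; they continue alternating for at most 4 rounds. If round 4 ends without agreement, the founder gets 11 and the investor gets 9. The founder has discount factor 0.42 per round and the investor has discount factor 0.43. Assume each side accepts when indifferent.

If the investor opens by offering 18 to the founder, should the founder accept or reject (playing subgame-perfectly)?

Accept

Work out the founder's continuation value if the offer is rejected.
Round 4 (the founder proposes): the investor gets 9 if talks fail, so the founder offers 9 and keeps 41.
Round 3 (the investor proposes): the founder can get 41 next round, worth 0.42 × 41 = 17.22 now; the investor offers that and keeps 32.78.
Round 2 (the founder proposes): the investor can get 32.78 next round, worth 0.43 × 32.78 = 14.0954 now, so the founder offers 14.0954, keeping 35.9046.
So by rejecting in round 1, the founder gets 35.9046 next round, worth 0.42 × 35.9046 = 15.079932 now.
Offer 18 ≥ 15.079932, so the founder accepts.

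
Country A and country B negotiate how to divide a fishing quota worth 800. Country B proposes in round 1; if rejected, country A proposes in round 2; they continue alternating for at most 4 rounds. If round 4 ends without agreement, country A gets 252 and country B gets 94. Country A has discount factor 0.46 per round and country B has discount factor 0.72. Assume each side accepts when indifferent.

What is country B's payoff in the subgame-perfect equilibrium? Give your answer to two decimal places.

589.40

Round 4 (country A proposes): country B gets 94 if talks fail, so country A offers 94 and keeps 706.
Round 3 (country B proposes): country A can get 706 next round, worth 0.46 × 706 = 324.76 now, so country B offers 324.76, keeping 475.24.
Round 2 (country A proposes): country B can get 475.24 next round, worth 0.72 × 475.24 = 342.1728 now; country A offers that and keeps 457.8272.
Round 1 (country B proposes): country A can get 457.8272 next round, worth 0.46 × 457.8272 = 210.600512 now. Country B offers 210.600512 and keeps 800 − 210.600512 = 589.399488.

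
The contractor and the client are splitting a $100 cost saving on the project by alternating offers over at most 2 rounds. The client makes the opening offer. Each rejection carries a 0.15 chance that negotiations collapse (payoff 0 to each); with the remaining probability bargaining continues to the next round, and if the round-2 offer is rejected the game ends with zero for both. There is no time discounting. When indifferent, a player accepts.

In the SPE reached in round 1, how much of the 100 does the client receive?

15

Round 2 (the contractor proposes): rejection yields 0 for the client; the contractor offers 0 and keeps 100.
Round 1 (the client proposes): rejecting gives the contractor an expected 0.85 × 100 = 85. The client offers 85 and keeps 100 − 85 = 15.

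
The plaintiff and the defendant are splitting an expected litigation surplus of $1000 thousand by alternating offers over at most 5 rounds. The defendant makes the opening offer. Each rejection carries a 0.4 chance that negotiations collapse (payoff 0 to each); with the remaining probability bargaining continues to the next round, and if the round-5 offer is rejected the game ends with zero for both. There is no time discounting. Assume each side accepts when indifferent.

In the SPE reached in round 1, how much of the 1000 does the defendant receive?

673.6

Round 5 (the defendant proposes): the plaintiff will accept anything ≥ 0, so the defendant offers 0 and keeps 1000.
Round 4 (the plaintiff proposes): rejecting gives the defendant an expected 0.6 × 1000 = 600; the plaintiff offers that and keeps 400.
Round 3 (the defendant proposes): rejecting gives the plaintiff an expected 0.6 × 400 = 240; the defendant offers that and keeps 760.
Round 2 (the plaintiff proposes): rejecting gives the defendant an expected 0.6 × 760 = 456, so the plaintiff offers 456, keeping 544.
Round 1 (the defendant proposes): rejecting gives the plaintiff an expected 0.6 × 544 = 326.4. The defendant offers 326.4 and keeps 1000 − 326.4 = 673.6.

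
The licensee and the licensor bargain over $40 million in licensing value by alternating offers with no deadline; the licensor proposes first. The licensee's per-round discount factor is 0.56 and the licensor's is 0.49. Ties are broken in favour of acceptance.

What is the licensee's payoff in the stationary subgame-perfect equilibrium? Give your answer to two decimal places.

15.74

When the licensor proposes, the licensee accepts any offer worth at least 0.56 times what the licensee would get by proposing next round; and vice versa.
This gives x = 40 − 0.56y and y = 40 − 0.49x, where x and y are each side's share when it proposes.
Hence (1 − 0.56·0.49)x = 40(1 − 0.56), i.e. 0.7256·x = 17.6.
x ≈ 24.2558; the licensee's share is 40 − x ≈ 15.7442.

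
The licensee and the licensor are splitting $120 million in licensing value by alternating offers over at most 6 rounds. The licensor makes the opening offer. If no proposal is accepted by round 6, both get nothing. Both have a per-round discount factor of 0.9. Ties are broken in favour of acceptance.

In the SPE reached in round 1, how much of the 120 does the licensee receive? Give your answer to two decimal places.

Round 6 (the licensee proposes): the licensor will accept anything ≥ 0, so the licensee offers 0 and keeps 120.
Round 5 (the licensor proposes): the licensee can get 120 next round, worth 0.9 × 120 = 108 now; the licensor offers that and keeps 12.
Round 4 (the licensee proposes): the licensor can get 12 next round, worth 0.9 × 12 = 10.8 now. The licensee offers 10.8 and keeps 120 − 10.8 = 109.2.
Round 3 (the licensor proposes): the licensee can get 109.2 next round, worth 0.9 × 109.2 = 98.28 now. The licensor offers 98.28 and keeps 120 − 98.28 = 21.72.
Round 2 (the licensee proposes): the licensor can get 21.72 next round, worth 0.9 × 21.72 = 19.548 now. The licensee offers 19.548 and keeps 120 − 19.548 = 100.452.
Round 1 (the licensor proposes): the licensee can get 100.452 next round, worth 0.9 × 100.452 = 90.4068 now. The licensor offers 90.4068 and keeps 120 − 90.4068 = 29.5932.

90.41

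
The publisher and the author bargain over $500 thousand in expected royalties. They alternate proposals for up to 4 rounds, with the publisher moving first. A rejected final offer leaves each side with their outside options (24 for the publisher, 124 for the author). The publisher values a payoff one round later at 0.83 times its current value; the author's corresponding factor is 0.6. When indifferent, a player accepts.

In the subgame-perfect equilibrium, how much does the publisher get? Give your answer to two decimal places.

306.77

Round 4 (the author proposes): the publisher gets 24 if talks fail, so the author offers 24 and keeps 476.
Round 3 (the publisher proposes): the author can get 476 next round, worth 0.6 × 476 = 285.6 now, so the publisher offers 285.6, keeping 214.4.
Round 2 (the author proposes): the publisher can get 214.4 next round, worth 0.83 × 214.4 = 177.952 now, so the author offers 177.952, keeping 322.048.
Round 1 (the publisher proposes): the author can get 322.048 next round, worth 0.6 × 322.048 = 193.2288 now; the publisher offers that and keeps 306.7712.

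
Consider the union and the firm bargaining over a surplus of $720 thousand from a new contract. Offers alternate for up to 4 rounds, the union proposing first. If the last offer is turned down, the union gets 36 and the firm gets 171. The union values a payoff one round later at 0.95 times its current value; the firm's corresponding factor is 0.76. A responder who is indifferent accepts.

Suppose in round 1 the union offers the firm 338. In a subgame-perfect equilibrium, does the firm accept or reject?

Round 4 (the firm proposes): the union gets 36 if talks fail, so the firm offers 36 and keeps 684.
Round 3 (the union proposes): the firm can get 684 next round, worth 0.76 × 684 = 519.84 now. The union offers 519.84 and keeps 720 − 519.84 = 200.16.
Round 2 (the firm proposes): the union can get 200.16 next round, worth 0.95 × 200.16 = 190.152 now; the firm offers that and keeps 529.848.
So by rejecting in round 1, the firm gets 529.848 next round, worth 0.76 × 529.848 = 402.68448 now.
Offer 338 < 402.68448, so the firm rejects.

Reject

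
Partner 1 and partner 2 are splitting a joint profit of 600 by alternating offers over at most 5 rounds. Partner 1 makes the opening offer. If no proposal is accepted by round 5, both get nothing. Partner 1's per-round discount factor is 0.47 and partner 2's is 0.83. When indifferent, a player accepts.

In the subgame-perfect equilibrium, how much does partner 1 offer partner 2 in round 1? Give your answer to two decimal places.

366.90

Round 5 (partner 1 proposes): partner 2 will accept anything ≥ 0, so partner 1 offers 0 and keeps 600.
Round 4 (partner 2 proposes): partner 1 can get 600 next round, worth 0.47 × 600 = 282 now, so partner 2 offers 282, keeping 318.
Round 3 (partner 1 proposes): partner 2 can get 318 next round, worth 0.83 × 318 = 263.94 now. Partner 1 offers 263.94 and keeps 600 − 263.94 = 336.06.
Round 2 (partner 2 proposes): partner 1 can get 336.06 next round, worth 0.47 × 336.06 = 157.9482 now; partner 2 offers that and keeps 442.0518.
Round 1 (partner 1 proposes): partner 2 can get 442.0518 next round, worth 0.83 × 442.0518 = 366.902994 now, so partner 1 offers 366.902994, keeping 233.097006.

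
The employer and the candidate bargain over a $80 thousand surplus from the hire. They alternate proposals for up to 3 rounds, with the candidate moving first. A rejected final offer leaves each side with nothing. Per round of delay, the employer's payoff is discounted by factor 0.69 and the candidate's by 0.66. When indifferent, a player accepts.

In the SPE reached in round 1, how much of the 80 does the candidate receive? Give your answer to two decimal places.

61.23

Solve by backward induction from round 3.
Round 3 (the candidate proposes): the employer will accept anything ≥ 0, so the candidate offers 0 and keeps 80.
Round 2 (the employer proposes): the candidate can get 80 next round, worth 0.66 × 80 = 52.8 now, so the employer offers 52.8, keeping 27.2.
Round 1 (the candidate proposes): the employer can get 27.2 next round, worth 0.69 × 27.2 = 18.768 now. The candidate offers 18.768 and keeps 80 − 18.768 = 61.232.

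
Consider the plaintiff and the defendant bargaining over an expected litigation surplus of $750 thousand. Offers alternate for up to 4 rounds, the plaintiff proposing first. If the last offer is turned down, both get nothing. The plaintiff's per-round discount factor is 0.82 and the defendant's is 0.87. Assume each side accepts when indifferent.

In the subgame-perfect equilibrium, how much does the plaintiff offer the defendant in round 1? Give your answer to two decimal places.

Round 4 (the defendant proposes): the plaintiff will accept anything ≥ 0, so the defendant offers 0 and keeps 750.
Round 3 (the plaintiff proposes): the defendant can get 750 next round, worth 0.87 × 750 = 652.5 now. The plaintiff offers 652.5 and keeps 750 − 652.5 = 97.5.
Round 2 (the defendant proposes): the plaintiff can get 97.5 next round, worth 0.82 × 97.5 = 79.95 now, so the defendant offers 79.95, keeping 670.05.
Round 1 (the plaintiff proposes): the defendant can get 670.05 next round, worth 0.87 × 670.05 = 582.9435 now; the plaintiff offers that and keeps 167.0565.

582.94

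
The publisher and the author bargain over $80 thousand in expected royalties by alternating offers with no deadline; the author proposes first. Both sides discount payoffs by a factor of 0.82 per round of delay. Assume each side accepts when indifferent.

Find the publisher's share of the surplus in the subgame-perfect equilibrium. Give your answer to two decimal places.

In a stationary SPE each proposer offers the other exactly their discounted continuation value.
If the author keeps x when proposing and the publisher keeps y when proposing, then x = 80 − 0.82y and y = 80 − 0.82x.
Solving: x = 80(1 − 0.82) / (1 − 0.82·0.82) = 14.4 / 0.3276 ≈ 43.9560.
The publisher gets 80 − 43.9560 ≈ 36.0440.

36.04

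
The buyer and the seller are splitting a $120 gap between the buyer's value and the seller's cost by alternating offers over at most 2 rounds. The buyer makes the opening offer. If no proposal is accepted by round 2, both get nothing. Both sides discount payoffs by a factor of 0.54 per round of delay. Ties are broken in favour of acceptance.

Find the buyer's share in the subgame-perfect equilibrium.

Solve by backward induction from round 2.
Round 2 (the seller proposes): the buyer will accept anything ≥ 0, so the seller offers 0 and keeps 120.
Round 1 (the buyer proposes): the seller can get 120 next round, worth 0.54 × 120 = 64.8 now; the buyer offers that and keeps 55.2.

55.2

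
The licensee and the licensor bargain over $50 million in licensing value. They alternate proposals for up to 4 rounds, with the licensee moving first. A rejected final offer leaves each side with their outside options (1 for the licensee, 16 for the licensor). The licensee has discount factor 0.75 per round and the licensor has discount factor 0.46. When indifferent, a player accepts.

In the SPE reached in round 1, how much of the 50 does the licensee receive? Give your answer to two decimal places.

Round 4 (the licensor proposes): the licensee gets 1 if talks fail, so the licensor offers 1 and keeps 49.
Round 3 (the licensee proposes): the licensor can get 49 next round, worth 0.46 × 49 = 22.54 now; the licensee offers that and keeps 27.46.
Round 2 (the licensor proposes): the licensee can get 27.46 next round, worth 0.75 × 27.46 = 20.595 now; the licensor offers that and keeps 29.405.
Round 1 (the licensee proposes): the licensor can get 29.405 next round, worth 0.46 × 29.405 = 13.5263 now; the licensee offers that and keeps 36.4737.

36.47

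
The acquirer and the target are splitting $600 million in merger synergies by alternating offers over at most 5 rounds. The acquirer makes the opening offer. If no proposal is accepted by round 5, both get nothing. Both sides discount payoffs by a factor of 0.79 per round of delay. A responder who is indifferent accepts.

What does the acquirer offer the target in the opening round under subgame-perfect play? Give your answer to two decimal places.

Round 5 (the acquirer proposes): the target will accept anything ≥ 0, so the acquirer offers 0 and keeps 600.
Round 4 (the target proposes): the acquirer can get 600 next round, worth 0.79 × 600 = 474 now. The target offers 474 and keeps 600 − 474 = 126.
Round 3 (the acquirer proposes): the target can get 126 next round, worth 0.79 × 126 = 99.54 now; the acquirer offers that and keeps 500.46.
Round 2 (the target proposes): the acquirer can get 500.46 next round, worth 0.79 × 500.46 = 395.3634 now; the target offers that and keeps 204.6366.
Round 1 (the acquirer proposes): the target can get 204.6366 next round, worth 0.79 × 204.6366 = 161.662914 now; the acquirer offers that and keeps 438.337086.

161.66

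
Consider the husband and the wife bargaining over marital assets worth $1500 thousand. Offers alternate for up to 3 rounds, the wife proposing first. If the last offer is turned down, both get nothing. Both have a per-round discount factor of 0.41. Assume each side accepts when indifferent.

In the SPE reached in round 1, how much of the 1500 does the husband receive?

Round 3 (the wife proposes): the husband will accept anything ≥ 0, so the wife offers 0 and keeps 1500.
Round 2 (the husband proposes): the wife can get 1500 next round, worth 0.41 × 1500 = 615 now, so the husband offers 615, keeping 885.
Round 1 (the wife proposes): the husband can get 885 next round, worth 0.41 × 885 = 362.85 now, so the wife offers 362.85, keeping 1137.15.

362.85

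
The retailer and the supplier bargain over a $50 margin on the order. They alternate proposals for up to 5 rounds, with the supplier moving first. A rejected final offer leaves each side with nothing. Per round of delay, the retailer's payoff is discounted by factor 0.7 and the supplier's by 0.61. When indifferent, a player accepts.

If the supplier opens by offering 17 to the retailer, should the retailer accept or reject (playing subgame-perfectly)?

Work out the retailer's continuation value if the offer is rejected.
Round 5 (the supplier proposes): rejection yields 0 for the retailer; the supplier offers 0 and keeps 50.
Round 4 (the retailer proposes): the supplier can get 50 next round, worth 0.61 × 50 = 30.5 now. The retailer offers 30.5 and keeps 50 − 30.5 = 19.5.
Round 3 (the supplier proposes): the retailer can get 19.5 next round, worth 0.7 × 19.5 = 13.65 now; the supplier offers that and keeps 36.35.
Round 2 (the retailer proposes): the supplier can get 36.35 next round, worth 0.61 × 36.35 = 22.1735 now. The retailer offers 22.1735 and keeps 50 − 22.1735 = 27.8265.
So by rejecting in round 1, the retailer gets 27.8265 next round, worth 0.7 × 27.8265 = 19.47855 now.
Offer 17 < 19.47855, so the retailer rejects.

Reject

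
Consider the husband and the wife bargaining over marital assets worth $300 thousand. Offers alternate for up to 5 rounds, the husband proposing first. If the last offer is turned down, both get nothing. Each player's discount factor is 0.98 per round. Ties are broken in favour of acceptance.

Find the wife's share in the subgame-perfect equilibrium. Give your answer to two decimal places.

11.53

Solve by backward induction from round 5.
Round 5 (the husband proposes): the wife will accept anything ≥ 0, so the husband offers 0 and keeps 300.
Round 4 (the wife proposes): the husband can get 300 next round, worth 0.98 × 300 = 294 now; the wife offers that and keeps 6.
Round 3 (the husband proposes): the wife can get 6 next round, worth 0.98 × 6 = 5.88 now. The husband offers 5.88 and keeps 300 − 5.88 = 294.12.
Round 2 (the wife proposes): the husband can get 294.12 next round, worth 0.98 × 294.12 = 288.2376 now, so the wife offers 288.2376, keeping 11.7624.
Round 1 (the husband proposes): the wife can get 11.7624 next round, worth 0.98 × 11.7624 = 11.527152 now, so the husband offers 11.527152, keeping 288.472848.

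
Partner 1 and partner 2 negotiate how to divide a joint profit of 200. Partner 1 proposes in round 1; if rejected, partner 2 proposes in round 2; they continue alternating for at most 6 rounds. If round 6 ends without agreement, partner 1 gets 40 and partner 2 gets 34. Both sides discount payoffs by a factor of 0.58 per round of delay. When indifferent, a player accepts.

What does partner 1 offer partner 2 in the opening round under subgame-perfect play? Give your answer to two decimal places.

Solve by backward induction from round 6.
Round 6 (partner 2 proposes): partner 1 gets 40 if talks fail, so partner 2 offers 40 and keeps 160.
Round 5 (partner 1 proposes): partner 2 can get 160 next round, worth 0.58 × 160 = 92.8 now. Partner 1 offers 92.8 and keeps 200 − 92.8 = 107.2.
Round 4 (partner 2 proposes): partner 1 can get 107.2 next round, worth 0.58 × 107.2 = 62.176 now, so partner 2 offers 62.176, keeping 137.824.
Round 3 (partner 1 proposes): partner 2 can get 137.824 next round, worth 0.58 × 137.824 = 79.93792 now. Partner 1 offers 79.93792 and keeps 200 − 79.93792 = 120.06208.
Round 2 (partner 2 proposes): partner 1 can get 120.06208 next round, worth 0.58 × 120.06208 = 69.6360064 now, so partner 2 offers 69.6360064, keeping 130.3639936.
Round 1 (partner 1 proposes): partner 2 can get 130.3639936 next round, worth 0.58 × 130.3639936 = 75.611116288 now, so partner 1 offers 75.611116288, keeping 124.388883712.

75.61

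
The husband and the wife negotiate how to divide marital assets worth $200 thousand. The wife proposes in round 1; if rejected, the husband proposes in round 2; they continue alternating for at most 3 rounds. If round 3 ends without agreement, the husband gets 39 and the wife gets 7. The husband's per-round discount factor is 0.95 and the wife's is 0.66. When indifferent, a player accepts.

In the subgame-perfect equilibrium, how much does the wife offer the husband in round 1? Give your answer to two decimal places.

89.05

Round 3 (the wife proposes): the husband gets 39 if talks fail, so the wife offers 39 and keeps 161.
Round 2 (the husband proposes): the wife can get 161 next round, worth 0.66 × 161 = 106.26 now; the husband offers that and keeps 93.74.
Round 1 (the wife proposes): the husband can get 93.74 next round, worth 0.95 × 93.74 = 89.053 now, so the wife offers 89.053, keeping 110.947.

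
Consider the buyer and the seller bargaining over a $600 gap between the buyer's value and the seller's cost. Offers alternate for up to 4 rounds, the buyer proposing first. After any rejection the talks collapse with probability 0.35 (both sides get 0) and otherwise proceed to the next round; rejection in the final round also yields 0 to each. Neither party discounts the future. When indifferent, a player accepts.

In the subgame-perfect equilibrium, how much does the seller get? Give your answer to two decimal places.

301.28

By backward induction:
Round 4 (the seller proposes): rejection yields 0 for the buyer; the seller offers 0 and keeps 600.
Round 3 (the buyer proposes): rejecting gives the seller an expected 0.65 × 600 = 390; the buyer offers that and keeps 210.
Round 2 (the seller proposes): rejecting gives the buyer an expected 0.65 × 210 = 136.5. The seller offers 136.5 and keeps 600 − 136.5 = 463.5.
Round 1 (the buyer proposes): rejecting gives the seller an expected 0.65 × 463.5 = 301.275, so the buyer offers 301.275, keeping 298.725.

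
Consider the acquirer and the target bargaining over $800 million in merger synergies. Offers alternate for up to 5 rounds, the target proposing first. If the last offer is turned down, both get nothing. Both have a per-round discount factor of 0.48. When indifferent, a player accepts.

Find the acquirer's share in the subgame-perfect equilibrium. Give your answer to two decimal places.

245.69

Round 5 (the target proposes): rejection yields 0 for the acquirer; the target offers 0 and keeps 800.
Round 4 (the acquirer proposes): the target can get 800 next round, worth 0.48 × 800 = 384 now. The acquirer offers 384 and keeps 800 − 384 = 416.
Round 3 (the target proposes): the acquirer can get 416 next round, worth 0.48 × 416 = 199.68 now, so the target offers 199.68, keeping 600.32.
Round 2 (the acquirer proposes): the target can get 600.32 next round, worth 0.48 × 600.32 = 288.1536 now; the acquirer offers that and keeps 511.8464.
Round 1 (the target proposes): the acquirer can get 511.8464 next round, worth 0.48 × 511.8464 = 245.686272 now; the target offers that and keeps 554.313728.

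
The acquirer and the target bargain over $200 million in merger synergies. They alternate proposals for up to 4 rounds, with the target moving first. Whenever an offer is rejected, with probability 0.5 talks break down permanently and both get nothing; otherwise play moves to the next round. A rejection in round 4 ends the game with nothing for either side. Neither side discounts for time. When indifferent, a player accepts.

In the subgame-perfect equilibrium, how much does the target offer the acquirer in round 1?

75

Round 4 (the acquirer proposes): rejection yields 0 for the target; the acquirer offers 0 and keeps 200.
Round 3 (the target proposes): rejecting gives the acquirer an expected 0.5 × 200 = 100, so the target offers 100, keeping 100.
Round 2 (the acquirer proposes): rejecting gives the target an expected 0.5 × 100 = 50. The acquirer offers 50 and keeps 200 − 50 = 150.
Round 1 (the target proposes): rejecting gives the acquirer an expected 0.5 × 150 = 75; the target offers that and keeps 125.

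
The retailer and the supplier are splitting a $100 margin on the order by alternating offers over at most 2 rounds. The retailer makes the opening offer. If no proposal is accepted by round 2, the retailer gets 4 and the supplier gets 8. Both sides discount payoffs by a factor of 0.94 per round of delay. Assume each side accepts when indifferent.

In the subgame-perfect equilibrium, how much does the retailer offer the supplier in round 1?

90.24

Round 2 (the supplier proposes): the retailer gets 4 if talks fail, so the supplier offers 4 and keeps 96.
Round 1 (the retailer proposes): the supplier can get 96 next round, worth 0.94 × 96 = 90.24 now, so the retailer offers 90.24, keeping 9.76.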